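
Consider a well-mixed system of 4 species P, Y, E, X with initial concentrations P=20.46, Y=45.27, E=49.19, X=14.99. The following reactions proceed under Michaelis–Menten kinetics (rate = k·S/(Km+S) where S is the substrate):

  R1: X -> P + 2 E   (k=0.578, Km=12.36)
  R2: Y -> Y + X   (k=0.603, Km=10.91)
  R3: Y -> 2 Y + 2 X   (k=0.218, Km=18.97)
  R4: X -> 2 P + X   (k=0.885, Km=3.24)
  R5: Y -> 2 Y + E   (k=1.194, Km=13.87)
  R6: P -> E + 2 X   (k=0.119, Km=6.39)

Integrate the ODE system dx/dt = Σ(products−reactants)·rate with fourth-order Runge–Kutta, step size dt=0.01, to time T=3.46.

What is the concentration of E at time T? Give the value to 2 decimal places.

E at T = 54.97

RK4 with dt=0.01: 346 steps to T=3.46. Trajectory (selected grid times):
t=0.00: P=20.46 Y=45.27 E=49.19 X=14.99
t=0.38: P=21.10 Y=45.68 E=49.81 X=15.24
t=0.77: P=21.76 Y=46.09 E=50.46 X=15.50
t=1.15: P=22.40 Y=46.50 E=51.09 X=15.75
t=1.54: P=23.07 Y=46.92 E=51.74 X=16.00
t=1.92: P=23.72 Y=47.33 E=52.37 X=16.26
t=2.31: P=24.38 Y=47.75 E=53.02 X=16.51
t=2.69: P=25.04 Y=48.16 E=53.66 X=16.76
t=3.08: P=25.71 Y=48.59 E=54.32 X=17.02
t=3.46: P=26.37 Y=49.00 E=54.97 X=17.27
Read off E at T=3.46: 54.97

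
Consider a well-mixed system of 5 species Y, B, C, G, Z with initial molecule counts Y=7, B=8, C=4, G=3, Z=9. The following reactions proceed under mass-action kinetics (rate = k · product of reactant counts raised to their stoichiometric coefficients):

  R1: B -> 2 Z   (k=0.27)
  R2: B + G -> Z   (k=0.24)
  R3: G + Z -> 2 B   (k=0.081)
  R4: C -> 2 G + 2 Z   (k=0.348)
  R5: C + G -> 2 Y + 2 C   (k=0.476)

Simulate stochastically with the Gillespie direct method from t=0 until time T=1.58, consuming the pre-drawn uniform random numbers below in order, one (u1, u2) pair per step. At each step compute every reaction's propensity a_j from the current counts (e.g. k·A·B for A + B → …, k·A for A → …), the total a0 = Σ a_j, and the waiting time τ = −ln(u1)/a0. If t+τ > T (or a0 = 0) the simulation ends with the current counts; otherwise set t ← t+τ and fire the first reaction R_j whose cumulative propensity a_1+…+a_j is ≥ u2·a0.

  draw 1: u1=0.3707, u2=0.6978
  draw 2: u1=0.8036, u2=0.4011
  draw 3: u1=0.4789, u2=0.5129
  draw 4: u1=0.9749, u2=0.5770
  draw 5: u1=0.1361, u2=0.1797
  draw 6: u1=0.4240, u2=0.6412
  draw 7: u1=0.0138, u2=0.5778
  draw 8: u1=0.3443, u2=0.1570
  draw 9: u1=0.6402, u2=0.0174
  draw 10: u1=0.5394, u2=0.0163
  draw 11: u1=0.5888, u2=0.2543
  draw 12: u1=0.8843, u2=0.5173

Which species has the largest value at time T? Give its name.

t=0.000: Y=7 B=8 C=4 G=3 Z=9
Draw 1: a1=2.160, a2=5.760, a3=2.187, a4=1.392, a5=5.712, a0=17.211; τ=−ln(0.3707)/17.211=0.058 → t=0.058; u2·a0=0.6978·17.211=12.010; a1+…+a4=11.499 < 12.010 ≤ a1+…+a5=17.211 → R5 fires; Y=9 B=8 C=5 G=2 Z=9
Draw 2: a1=2.160, a2=3.840, a3=1.458, a4=1.740, a5=4.760, a0=13.958; τ=−ln(0.8036)/13.958=0.016 → t=0.073; u2·a0=0.4011·13.958=5.599; a1=2.160 < 5.599 ≤ a1+a2=6.000 → R2 fires; Y=9 B=7 C=5 G=1 Z=10
Draw 3: a1=1.890, a2=1.680, a3=0.810, a4=1.740, a5=2.380, a0=8.500; τ=−ln(0.4789)/8.500=0.087 → t=0.160; u2·a0=0.5129·8.500=4.360; a1+a2=3.570 < 4.360 ≤ a1+…+a3=4.380 → R3 fires; Y=9 B=9 C=5 G=0 Z=9
Draw 4: a1=2.430, a2=0.000, a3=0.000, a4=1.740, a5=0.000, a0=4.170; τ=−ln(0.9749)/4.170=0.006 → t=0.166; u2·a0=0.5770·4.170=2.406 ≤ a1=2.430 → R1 fires; Y=9 B=8 C=5 G=0 Z=11
Draw 5: a1=2.160, a2=0.000, a3=0.000, a4=1.740, a5=0.000, a0=3.900; τ=−ln(0.1361)/3.900=0.511 → t=0.677; u2·a0=0.1797·3.900=0.701 ≤ a1=2.160 → R1 fires; Y=9 B=7 C=5 G=0 Z=13
Draw 6: a1=1.890, a2=0.000, a3=0.000, a4=1.740, a5=0.000, a0=3.630; τ=−ln(0.4240)/3.630=0.236 → t=0.914; u2·a0=0.6412·3.630=2.328; a1+…+a3=1.890 < 2.328 ≤ a1+…+a4=3.630 → R4 fires; Y=9 B=7 C=4 G=2 Z=15
Draw 7: a1=1.890, a2=3.360, a3=2.430, a4=1.392, a5=3.808, a0=12.880; τ=−ln(0.0138)/12.880=0.333 → t=1.246; u2·a0=0.5778·12.880=7.442; a1+a2=5.250 < 7.442 ≤ a1+…+a3=7.680 → R3 fires; Y=9 B=9 C=4 G=1 Z=14
Draw 8: a1=2.430, a2=2.160, a3=1.134, a4=1.392, a5=1.904, a0=9.020; τ=−ln(0.3443)/9.020=0.118 → t=1.365; u2·a0=0.1570·9.020=1.416 ≤ a1=2.430 → R1 fires; Y=9 B=8 C=4 G=1 Z=16
Draw 9: a1=2.160, a2=1.920, a3=1.296, a4=1.392, a5=1.904, a0=8.672; τ=−ln(0.6402)/8.672=0.051 → t=1.416; u2·a0=0.0174·8.672=0.151 ≤ a1=2.160 → R1 fires; Y=9 B=7 C=4 G=1 Z=18
Draw 10: a1=1.890, a2=1.680, a3=1.458, a4=1.392, a5=1.904, a0=8.324; τ=−ln(0.5394)/8.324=0.074 → t=1.490; u2·a0=0.0163·8.324=0.136 ≤ a1=1.890 → R1 fires; Y=9 B=6 C=4 G=1 Z=20
Draw 11: a1=1.620, a2=1.440, a3=1.620, a4=1.392, a5=1.904, a0=7.976; τ=−ln(0.5888)/7.976=0.066 → t=1.557; u2·a0=0.2543·7.976=2.028; a1=1.620 < 2.028 ≤ a1+a2=3.060 → R2 fires; Y=9 B=5 C=4 G=0 Z=21
Draw 12: a1=1.350, a2=0.000, a3=0.000, a4=1.392, a5=0.000, a0=2.742; τ=−ln(0.8843)/2.742=0.045 → t=1.601 > T=1.58: stop.
At T=1.58: Y=9 B=5 C=4 G=0 Z=21; the largest is Z.

Dominant species at T: Z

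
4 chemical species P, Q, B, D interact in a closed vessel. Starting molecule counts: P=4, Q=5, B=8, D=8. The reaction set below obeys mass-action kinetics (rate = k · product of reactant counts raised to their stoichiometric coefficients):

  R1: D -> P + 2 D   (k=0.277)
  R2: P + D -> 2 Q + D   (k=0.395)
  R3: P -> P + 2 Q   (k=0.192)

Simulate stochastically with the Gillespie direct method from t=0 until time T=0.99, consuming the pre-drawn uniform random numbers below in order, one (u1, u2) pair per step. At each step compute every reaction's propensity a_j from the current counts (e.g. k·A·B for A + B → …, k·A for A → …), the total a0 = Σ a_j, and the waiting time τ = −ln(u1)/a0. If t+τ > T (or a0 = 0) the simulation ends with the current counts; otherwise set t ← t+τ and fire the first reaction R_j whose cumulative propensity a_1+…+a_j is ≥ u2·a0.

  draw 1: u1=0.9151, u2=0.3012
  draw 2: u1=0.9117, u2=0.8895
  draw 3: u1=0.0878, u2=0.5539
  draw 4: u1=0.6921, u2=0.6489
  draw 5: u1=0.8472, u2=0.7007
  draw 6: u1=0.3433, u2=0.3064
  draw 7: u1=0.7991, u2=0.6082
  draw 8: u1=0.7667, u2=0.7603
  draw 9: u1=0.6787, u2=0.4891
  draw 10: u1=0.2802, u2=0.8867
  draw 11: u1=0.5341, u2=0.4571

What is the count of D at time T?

D at T = 11

t=0.000: P=4 Q=5 B=8 D=8
Draw 1: a1=2.216, a2=12.640, a3=0.768, a0=15.624; τ=−ln(0.9151)/15.624=0.006 → t=0.006; u2·a0=0.3012·15.624=4.706; a1=2.216 < 4.706 ≤ a1+a2=14.856 → R2 fires; P=3 Q=7 B=8 D=8
Draw 2: a1=2.216, a2=9.480, a3=0.576, a0=12.272; τ=−ln(0.9117)/12.272=0.008 → t=0.013; u2·a0=0.8895·12.272=10.916; a1=2.216 < 10.916 ≤ a1+a2=11.696 → R2 fires; P=2 Q=9 B=8 D=8
Draw 3: a1=2.216, a2=6.320, a3=0.384, a0=8.920; τ=−ln(0.0878)/8.920=0.273 → t=0.286; u2·a0=0.5539·8.920=4.941; a1=2.216 < 4.941 ≤ a1+a2=8.536 → R2 fires; P=1 Q=11 B=8 D=8
Draw 4: a1=2.216, a2=3.160, a3=0.192, a0=5.568; τ=−ln(0.6921)/5.568=0.066 → t=0.352; u2·a0=0.6489·5.568=3.613; a1=2.216 < 3.613 ≤ a1+a2=5.376 → R2 fires; P=0 Q=13 B=8 D=8
Draw 5: a1=2.216, a2=0.000, a3=0.000, a0=2.216; τ=−ln(0.8472)/2.216=0.075 → t=0.427; u2·a0=0.7007·2.216=1.553 ≤ a1=2.216 → R1 fires; P=1 Q=13 B=8 D=9
Draw 6: a1=2.493, a2=3.555, a3=0.192, a0=6.240; τ=−ln(0.3433)/6.240=0.171 → t=0.598; u2·a0=0.3064·6.240=1.912 ≤ a1=2.493 → R1 fires; P=2 Q=13 B=8 D=10
Draw 7: a1=2.770, a2=7.900, a3=0.384, a0=11.054; τ=−ln(0.7991)/11.054=0.020 → t=0.618; u2·a0=0.6082·11.054=6.723; a1=2.770 < 6.723 ≤ a1+a2=10.670 → R2 fires; P=1 Q=15 B=8 D=10
Draw 8: a1=2.770, a2=3.950, a3=0.192, a0=6.912; τ=−ln(0.7667)/6.912=0.038 → t=0.657; u2·a0=0.7603·6.912=5.255; a1=2.770 < 5.255 ≤ a1+a2=6.720 → R2 fires; P=0 Q=17 B=8 D=10
Draw 9: a1=2.770, a2=0.000, a3=0.000, a0=2.770; τ=−ln(0.6787)/2.770=0.140 → t=0.797; u2·a0=0.4891·2.770=1.355 ≤ a1=2.770 → R1 fires; P=1 Q=17 B=8 D=11
Draw 10: a1=3.047, a2=4.345, a3=0.192, a0=7.584; τ=−ln(0.2802)/7.584=0.168 → t=0.965; u2·a0=0.8867·7.584=6.725; a1=3.047 < 6.725 ≤ a1+a2=7.392 → R2 fires; P=0 Q=19 B=8 D=11
Draw 11: a1=3.047, a2=0.000, a3=0.000, a0=3.047; τ=−ln(0.5341)/3.047=0.206 → t=1.170 > T=0.99: stop.
Read off D at T=0.99: 11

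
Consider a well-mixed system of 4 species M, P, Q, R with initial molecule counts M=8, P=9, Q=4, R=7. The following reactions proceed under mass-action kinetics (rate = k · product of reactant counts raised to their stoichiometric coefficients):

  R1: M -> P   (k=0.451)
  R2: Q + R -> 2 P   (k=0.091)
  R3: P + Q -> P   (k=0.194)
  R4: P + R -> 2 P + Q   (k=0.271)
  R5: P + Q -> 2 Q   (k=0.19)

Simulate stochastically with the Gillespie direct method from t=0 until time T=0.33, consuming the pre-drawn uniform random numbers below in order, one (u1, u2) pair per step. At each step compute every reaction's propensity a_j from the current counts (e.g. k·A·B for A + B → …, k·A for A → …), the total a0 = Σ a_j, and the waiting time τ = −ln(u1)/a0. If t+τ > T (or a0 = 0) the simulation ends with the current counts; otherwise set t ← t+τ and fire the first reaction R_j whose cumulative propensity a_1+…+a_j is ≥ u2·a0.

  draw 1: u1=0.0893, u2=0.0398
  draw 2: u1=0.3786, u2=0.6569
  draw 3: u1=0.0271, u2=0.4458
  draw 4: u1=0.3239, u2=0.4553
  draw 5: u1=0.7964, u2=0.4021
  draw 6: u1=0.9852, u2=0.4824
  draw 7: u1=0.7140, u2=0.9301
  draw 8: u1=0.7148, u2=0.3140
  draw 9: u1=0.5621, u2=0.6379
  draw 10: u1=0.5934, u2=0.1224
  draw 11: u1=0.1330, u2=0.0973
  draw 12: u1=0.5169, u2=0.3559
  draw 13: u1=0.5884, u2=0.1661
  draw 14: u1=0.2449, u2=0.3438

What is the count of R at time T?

t=0.000: M=8 P=9 Q=4 R=7
Draw 1: a1=3.608, a2=2.548, a3=6.984, a4=17.073, a5=6.840, a0=37.053; τ=−ln(0.0893)/37.053=0.065 → t=0.065; u2·a0=0.0398·37.053=1.475 ≤ a1=3.608 → R1 fires; M=7 P=10 Q=4 R=7
Draw 2: a1=3.157, a2=2.548, a3=7.760, a4=18.970, a5=7.600, a0=40.035; τ=−ln(0.3786)/40.035=0.024 → t=0.089; u2·a0=0.6569·40.035=26.299; a1+…+a3=13.465 < 26.299 ≤ a1+…+a4=32.435 → R4 fires; M=7 P=11 Q=5 R=6
Draw 3: a1=3.157, a2=2.730, a3=10.670, a4=17.886, a5=10.450, a0=44.893; τ=−ln(0.0271)/44.893=0.080 → t=0.170; u2·a0=0.4458·44.893=20.013; a1+…+a3=16.557 < 20.013 ≤ a1+…+a4=34.443 → R4 fires; M=7 P=12 Q=6 R=5
Draw 4: a1=3.157, a2=2.730, a3=13.968, a4=16.260, a5=13.680, a0=49.795; τ=−ln(0.3239)/49.795=0.023 → t=0.192; u2·a0=0.4553·49.795=22.672; a1+…+a3=19.855 < 22.672 ≤ a1+…+a4=36.115 → R4 fires; M=7 P=13 Q=7 R=4
Draw 5: a1=3.157, a2=2.548, a3=17.654, a4=14.092, a5=17.290, a0=54.741; τ=−ln(0.7964)/54.741=0.004 → t=0.197; u2·a0=0.4021·54.741=22.011; a1+a2=5.705 < 22.011 ≤ a1+…+a3=23.359 → R3 fires; M=7 P=13 Q=6 R=4
Draw 6: a1=3.157, a2=2.184, a3=15.132, a4=14.092, a5=14.820, a0=49.385; τ=−ln(0.9852)/49.385=0.000 → t=0.197; u2·a0=0.4824·49.385=23.823; a1+…+a3=20.473 < 23.823 ≤ a1+…+a4=34.565 → R4 fires; M=7 P=14 Q=7 R=3
Draw 7: a1=3.157, a2=1.911, a3=19.012, a4=11.382, a5=18.620, a0=54.082; τ=−ln(0.7140)/54.082=0.006 → t=0.203; u2·a0=0.9301·54.082=50.302; a1+…+a4=35.462 < 50.302 ≤ a1+…+a5=54.082 → R5 fires; M=7 P=13 Q=8 R=3
Draw 8: a1=3.157, a2=2.184, a3=20.176, a4=10.569, a5=19.760, a0=55.846; τ=−ln(0.7148)/55.846=0.006 → t=0.209; u2·a0=0.3140·55.846=17.536; a1+a2=5.341 < 17.536 ≤ a1+…+a3=25.517 → R3 fires; M=7 P=13 Q=7 R=3
Draw 9: a1=3.157, a2=1.911, a3=17.654, a4=10.569, a5=17.290, a0=50.581; τ=−ln(0.5621)/50.581=0.011 → t=0.221; u2·a0=0.6379·50.581=32.266; a1+…+a3=22.722 < 32.266 ≤ a1+…+a4=33.291 → R4 fires; M=7 P=14 Q=8 R=2
Draw 10: a1=3.157, a2=1.456, a3=21.728, a4=7.588, a5=21.280, a0=55.209; τ=−ln(0.5934)/55.209=0.009 → t=0.230; u2·a0=0.1224·55.209=6.758; a1+a2=4.613 < 6.758 ≤ a1+…+a3=26.341 → R3 fires; M=7 P=14 Q=7 R=2
Draw 11: a1=3.157, a2=1.274, a3=19.012, a4=7.588, a5=18.620, a0=49.651; τ=−ln(0.1330)/49.651=0.041 → t=0.271; u2·a0=0.0973·49.651=4.831; a1+a2=4.431 < 4.831 ≤ a1+…+a3=23.443 → R3 fires; M=7 P=14 Q=6 R=2
Draw 12: a1=3.157, a2=1.092, a3=16.296, a4=7.588, a5=15.960, a0=44.093; τ=−ln(0.5169)/44.093=0.015 → t=0.286; u2·a0=0.3559·44.093=15.693; a1+a2=4.249 < 15.693 ≤ a1+…+a3=20.545 → R3 fires; M=7 P=14 Q=5 R=2
Draw 13: a1=3.157, a2=0.910, a3=13.580, a4=7.588, a5=13.300, a0=38.535; τ=−ln(0.5884)/38.535=0.014 → t=0.299; u2·a0=0.1661·38.535=6.401; a1+a2=4.067 < 6.401 ≤ a1+…+a3=17.647 → R3 fires; M=7 P=14 Q=4 R=2
Draw 14: a1=3.157, a2=0.728, a3=10.864, a4=7.588, a5=10.640, a0=32.977; τ=−ln(0.2449)/32.977=0.043 → t=0.342 > T=0.33: stop.
Read off R at T=0.33: 2

R at T = 2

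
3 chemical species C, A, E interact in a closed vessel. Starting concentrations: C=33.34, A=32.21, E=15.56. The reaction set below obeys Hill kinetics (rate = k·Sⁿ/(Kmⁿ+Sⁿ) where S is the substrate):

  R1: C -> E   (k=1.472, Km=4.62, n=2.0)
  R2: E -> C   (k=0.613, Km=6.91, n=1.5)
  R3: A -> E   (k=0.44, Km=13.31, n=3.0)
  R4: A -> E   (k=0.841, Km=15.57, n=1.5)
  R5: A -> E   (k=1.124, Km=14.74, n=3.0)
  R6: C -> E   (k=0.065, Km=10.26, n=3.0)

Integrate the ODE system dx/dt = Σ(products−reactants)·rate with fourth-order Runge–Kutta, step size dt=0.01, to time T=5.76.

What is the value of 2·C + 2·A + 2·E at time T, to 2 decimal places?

Check how each reaction changes W = 2·C + 2·A + 2·E (weight of products minus weight of reactants):
R1: C -> E: (2·1) − (2·1) = 2 − 2 = 0
R2: E -> C: (2·1) − (2·1) = 2 − 2 = 0
R3: A -> E: (2·1) − (2·1) = 2 − 2 = 0
R4: A -> E: (2·1) − (2·1) = 2 − 2 = 0
R5: A -> E: (2·1) − (2·1) = 2 − 2 = 0
R6: C -> E: (2·1) − (2·1) = 2 − 2 = 0
Every reaction leaves W unchanged, so W is conserved and no simulation is needed: W(T) = W(0) = 2·33.34 + 2·32.21 + 2·15.56 = 162.22

Value at T = 162.22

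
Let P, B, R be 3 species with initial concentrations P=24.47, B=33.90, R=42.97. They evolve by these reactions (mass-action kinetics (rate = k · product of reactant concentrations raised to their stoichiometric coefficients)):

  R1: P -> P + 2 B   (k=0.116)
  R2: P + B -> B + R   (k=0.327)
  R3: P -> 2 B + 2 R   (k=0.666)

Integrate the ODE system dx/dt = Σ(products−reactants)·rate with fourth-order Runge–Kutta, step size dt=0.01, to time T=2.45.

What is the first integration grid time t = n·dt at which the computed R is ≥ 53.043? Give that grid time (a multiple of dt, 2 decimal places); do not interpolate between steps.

RK4 with dt=0.01: 245 steps to T=2.45. Trajectory (selected grid times):
t=0.00: P=24.47 B=33.90 R=42.97
t=0.04: P=15.16 B=35.12 R=52.80
t=0.05: P=13.42 B=35.34 R=54.63
t=0.27: P=0.84 B=36.92 R=67.88
t=0.54: P=0.03 B=37.02 R=68.74
t=0.82: P=0.00 B=37.02 R=68.77
t=1.09: P=0.00 B=37.02 R=68.77
t=1.36: P=0.00 B=37.02 R=68.77
t=1.63: P=0.00 B=37.02 R=68.77
t=1.91: P=0.00 B=37.02 R=68.77
t=2.18: P=0.00 B=37.02 R=68.77
t=2.45: P=0.00 B=37.02 R=68.77
R(0.04)=52.797 < 53.043 but R(0.05)=54.631 ≥ 53.043, so the first grid time is t=0.05.

Threshold first reached at t = 0.05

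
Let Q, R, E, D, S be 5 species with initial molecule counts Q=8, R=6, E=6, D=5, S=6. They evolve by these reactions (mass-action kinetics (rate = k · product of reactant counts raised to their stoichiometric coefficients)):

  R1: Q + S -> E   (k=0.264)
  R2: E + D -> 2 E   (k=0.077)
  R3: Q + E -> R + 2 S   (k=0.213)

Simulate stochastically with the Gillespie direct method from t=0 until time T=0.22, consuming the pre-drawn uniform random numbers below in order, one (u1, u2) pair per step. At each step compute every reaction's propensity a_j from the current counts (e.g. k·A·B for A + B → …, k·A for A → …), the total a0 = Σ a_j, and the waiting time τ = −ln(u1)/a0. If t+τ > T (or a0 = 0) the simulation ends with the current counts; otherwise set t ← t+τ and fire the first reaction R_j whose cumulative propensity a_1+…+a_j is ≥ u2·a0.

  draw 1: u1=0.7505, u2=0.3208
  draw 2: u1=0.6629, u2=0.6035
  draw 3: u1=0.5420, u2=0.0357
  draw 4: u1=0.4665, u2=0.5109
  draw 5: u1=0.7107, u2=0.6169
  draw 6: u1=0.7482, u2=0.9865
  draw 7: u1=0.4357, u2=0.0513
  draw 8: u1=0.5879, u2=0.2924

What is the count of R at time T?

R at T = 9

t=0.000: Q=8 R=6 E=6 D=5 S=6
Draw 1: a1=12.672, a2=2.310, a3=10.224, a0=25.206; τ=−ln(0.7505)/25.206=0.011 → t=0.011; u2·a0=0.3208·25.206=8.086 ≤ a1=12.672 → R1 fires; Q=7 R=6 E=7 D=5 S=5
Draw 2: a1=9.240, a2=2.695, a3=10.437, a0=22.372; τ=−ln(0.6629)/22.372=0.018 → t=0.030; u2·a0=0.6035·22.372=13.502; a1+a2=11.935 < 13.502 ≤ a1+…+a3=22.372 → R3 fires; Q=6 R=7 E=6 D=5 S=7
Draw 3: a1=11.088, a2=2.310, a3=7.668, a0=21.066; τ=−ln(0.5420)/21.066=0.029 → t=0.059; u2·a0=0.0357·21.066=0.752 ≤ a1=11.088 → R1 fires; Q=5 R=7 E=7 D=5 S=6
Draw 4: a1=7.920, a2=2.695, a3=7.455, a0=18.070; τ=−ln(0.4665)/18.070=0.042 → t=0.101; u2·a0=0.5109·18.070=9.232; a1=7.920 < 9.232 ≤ a1+a2=10.615 → R2 fires; Q=5 R=7 E=8 D=4 S=6
Draw 5: a1=7.920, a2=2.464, a3=8.520, a0=18.904; τ=−ln(0.7107)/18.904=0.018 → t=0.119; u2·a0=0.6169·18.904=11.662; a1+a2=10.384 < 11.662 ≤ a1+…+a3=18.904 → R3 fires; Q=4 R=8 E=7 D=4 S=8
Draw 6: a1=8.448, a2=2.156, a3=5.964, a0=16.568; τ=−ln(0.7482)/16.568=0.018 → t=0.137; u2·a0=0.9865·16.568=16.344; a1+a2=10.604 < 16.344 ≤ a1+…+a3=16.568 → R3 fires; Q=3 R=9 E=6 D=4 S=10
Draw 7: a1=7.920, a2=1.848, a3=3.834, a0=13.602; τ=−ln(0.4357)/13.602=0.061 → t=0.198; u2·a0=0.0513·13.602=0.698 ≤ a1=7.920 → R1 fires; Q=2 R=9 E=7 D=4 S=9
Draw 8: a1=4.752, a2=2.156, a3=2.982, a0=9.890; τ=−ln(0.5879)/9.890=0.054 → t=0.251 > T=0.22: stop.
Read off R at T=0.22: 9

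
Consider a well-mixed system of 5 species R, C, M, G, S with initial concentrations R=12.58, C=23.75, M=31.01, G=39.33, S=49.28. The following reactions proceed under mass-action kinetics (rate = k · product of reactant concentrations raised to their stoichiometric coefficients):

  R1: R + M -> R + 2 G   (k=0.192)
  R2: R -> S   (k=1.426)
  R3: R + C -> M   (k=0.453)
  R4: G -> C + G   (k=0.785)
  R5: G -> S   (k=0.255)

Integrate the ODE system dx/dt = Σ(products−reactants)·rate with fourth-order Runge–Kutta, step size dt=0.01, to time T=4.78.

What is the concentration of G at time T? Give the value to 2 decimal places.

G at T = 15.97

RK4 with dt=0.01: 478 steps to T=4.78. Trajectory (selected grid times):
t=0.00: R=12.58 C=23.75 M=31.01 G=39.33 S=49.28
t=0.53: R=0.02 C=32.78 M=34.79 G=47.19 S=57.38
t=1.06: R=0.00 C=51.13 M=34.80 G=41.23 S=63.35
t=1.59: R=0.00 C=67.18 M=34.80 G=36.02 S=68.56
t=2.12: R=0.00 C=81.19 M=34.80 G=31.47 S=73.12
t=2.66: R=0.00 C=93.65 M=34.80 G=27.42 S=77.16
t=3.19: R=0.00 C=104.32 M=34.80 G=23.95 S=80.63
t=3.72: R=0.00 C=113.65 M=34.80 G=20.92 S=83.66
t=4.25: R=0.00 C=121.79 M=34.80 G=18.28 S=86.30
t=4.78: R=0.00 C=128.90 M=34.80 G=15.97 S=88.61
Read off G at T=4.78: 15.97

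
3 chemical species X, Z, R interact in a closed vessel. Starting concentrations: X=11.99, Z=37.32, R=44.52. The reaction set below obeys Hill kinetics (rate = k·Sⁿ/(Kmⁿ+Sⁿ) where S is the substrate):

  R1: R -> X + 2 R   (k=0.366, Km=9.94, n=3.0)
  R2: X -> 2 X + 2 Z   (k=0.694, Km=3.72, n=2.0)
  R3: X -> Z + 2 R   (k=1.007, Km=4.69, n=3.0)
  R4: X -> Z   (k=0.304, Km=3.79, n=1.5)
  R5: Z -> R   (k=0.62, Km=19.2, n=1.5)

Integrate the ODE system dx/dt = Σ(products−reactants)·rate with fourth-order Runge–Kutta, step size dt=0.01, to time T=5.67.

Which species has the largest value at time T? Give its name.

Dominant species at T: R

RK4 with dt=0.01: 567 steps to T=5.67. Trajectory (selected grid times):
t=0.00: X=11.99 Z=37.32 R=44.52
t=0.63: X=11.86 Z=38.59 R=46.23
t=1.26: X=11.72 Z=39.85 R=47.94
t=1.89: X=11.59 Z=41.11 R=49.66
t=2.52: X=11.46 Z=42.36 R=51.37
t=3.15: X=11.33 Z=43.60 R=53.09
t=3.78: X=11.20 Z=44.84 R=54.81
t=4.41: X=11.08 Z=46.07 R=56.52
t=5.04: X=10.95 Z=47.29 R=58.24
t=5.67: X=10.82 Z=48.51 R=59.95
At T=5.67: X=10.82 Z=48.51 R=59.95; the largest is R.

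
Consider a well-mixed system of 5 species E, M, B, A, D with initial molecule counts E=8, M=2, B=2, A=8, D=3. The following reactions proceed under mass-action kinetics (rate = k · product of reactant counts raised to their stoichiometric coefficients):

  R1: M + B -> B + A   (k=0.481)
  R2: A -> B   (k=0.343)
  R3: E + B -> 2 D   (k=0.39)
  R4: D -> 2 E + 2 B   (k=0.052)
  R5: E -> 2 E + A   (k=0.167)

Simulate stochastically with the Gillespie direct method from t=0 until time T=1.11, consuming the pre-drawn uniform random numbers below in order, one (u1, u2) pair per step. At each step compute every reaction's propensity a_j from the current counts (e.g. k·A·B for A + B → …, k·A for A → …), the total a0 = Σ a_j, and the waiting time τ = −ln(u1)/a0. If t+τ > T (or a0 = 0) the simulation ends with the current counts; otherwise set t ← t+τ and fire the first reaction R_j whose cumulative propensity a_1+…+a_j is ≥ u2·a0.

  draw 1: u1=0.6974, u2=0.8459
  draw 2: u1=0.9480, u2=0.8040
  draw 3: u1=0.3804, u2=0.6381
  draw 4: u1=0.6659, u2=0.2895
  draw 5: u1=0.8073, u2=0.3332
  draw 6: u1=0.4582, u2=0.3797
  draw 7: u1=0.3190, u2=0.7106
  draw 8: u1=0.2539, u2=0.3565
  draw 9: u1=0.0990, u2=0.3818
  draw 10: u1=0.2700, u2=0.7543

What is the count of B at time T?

t=0.000: E=8 M=2 B=2 A=8 D=3
Draw 1: a1=1.924, a2=2.744, a3=6.240, a4=0.156, a5=1.336, a0=12.400; τ=−ln(0.6974)/12.400=0.029 → t=0.029; u2·a0=0.8459·12.400=10.489; a1+a2=4.668 < 10.489 ≤ a1+…+a3=10.908 → R3 fires; E=7 M=2 B=1 A=8 D=5
Draw 2: a1=0.962, a2=2.744, a3=2.730, a4=0.260, a5=1.169, a0=7.865; τ=−ln(0.9480)/7.865=0.007 → t=0.036; u2·a0=0.8040·7.865=6.323; a1+a2=3.706 < 6.323 ≤ a1+…+a3=6.436 → R3 fires; E=6 M=2 B=0 A=8 D=7
Draw 3: a1=0.000, a2=2.744, a3=0.000, a4=0.364, a5=1.002, a0=4.110; τ=−ln(0.3804)/4.110=0.235 → t=0.271; u2·a0=0.6381·4.110=2.623; a1=0.000 < 2.623 ≤ a1+a2=2.744 → R2 fires; E=6 M=2 B=1 A=7 D=7
Draw 4: a1=0.962, a2=2.401, a3=2.340, a4=0.364, a5=1.002, a0=7.069; τ=−ln(0.6659)/7.069=0.058 → t=0.329; u2·a0=0.2895·7.069=2.046; a1=0.962 < 2.046 ≤ a1+a2=3.363 → R2 fires; E=6 M=2 B=2 A=6 D=7
Draw 5: a1=1.924, a2=2.058, a3=4.680, a4=0.364, a5=1.002, a0=10.028; τ=−ln(0.8073)/10.028=0.021 → t=0.350; u2·a0=0.3332·10.028=3.341; a1=1.924 < 3.341 ≤ a1+a2=3.982 → R2 fires; E=6 M=2 B=3 A=5 D=7
Draw 6: a1=2.886, a2=1.715, a3=7.020, a4=0.364, a5=1.002, a0=12.987; τ=−ln(0.4582)/12.987=0.060 → t=0.410; u2·a0=0.3797·12.987=4.931; a1+a2=4.601 < 4.931 ≤ a1+…+a3=11.621 → R3 fires; E=5 M=2 B=2 A=5 D=9
Draw 7: a1=1.924, a2=1.715, a3=3.900, a4=0.468, a5=0.835, a0=8.842; τ=−ln(0.3190)/8.842=0.129 → t=0.539; u2·a0=0.7106·8.842=6.283; a1+a2=3.639 < 6.283 ≤ a1+…+a3=7.539 → R3 fires; E=4 M=2 B=1 A=5 D=11
Draw 8: a1=0.962, a2=1.715, a3=1.560, a4=0.572, a5=0.668, a0=5.477; τ=−ln(0.2539)/5.477=0.250 → t=0.789; u2·a0=0.3565·5.477=1.953; a1=0.962 < 1.953 ≤ a1+a2=2.677 → R2 fires; E=4 M=2 B=2 A=4 D=11
Draw 9: a1=1.924, a2=1.372, a3=3.120, a4=0.572, a5=0.668, a0=7.656; τ=−ln(0.0990)/7.656=0.302 → t=1.092; u2·a0=0.3818·7.656=2.923; a1=1.924 < 2.923 ≤ a1+a2=3.296 → R2 fires; E=4 M=2 B=3 A=3 D=11
Draw 10: a1=2.886, a2=1.029, a3=4.680, a4=0.572, a5=0.668, a0=9.835; τ=−ln(0.2700)/9.835=0.133 → t=1.225 > T=1.11: stop.
Read off B at T=1.11: 3

B at T = 3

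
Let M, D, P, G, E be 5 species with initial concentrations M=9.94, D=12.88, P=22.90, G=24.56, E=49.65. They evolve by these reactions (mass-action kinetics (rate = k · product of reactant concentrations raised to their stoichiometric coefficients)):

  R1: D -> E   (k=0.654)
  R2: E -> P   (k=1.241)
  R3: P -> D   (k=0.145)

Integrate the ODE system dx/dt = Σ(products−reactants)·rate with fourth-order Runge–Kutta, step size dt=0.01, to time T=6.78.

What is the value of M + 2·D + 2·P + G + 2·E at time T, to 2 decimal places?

Check how each reaction changes W = M + 2·D + 2·P + G + 2·E (weight of products minus weight of reactants):
R1: D -> E: (2·1) − (2·1) = 2 − 2 = 0
R2: E -> P: (2·1) − (2·1) = 2 − 2 = 0
R3: P -> D: (2·1) − (2·1) = 2 − 2 = 0
Every reaction leaves W unchanged, so W is conserved and no simulation is needed: W(T) = W(0) = 9.94 + 2·12.88 + 2·22.90 + 24.56 + 2·49.65 = 205.36

Value at T = 205.36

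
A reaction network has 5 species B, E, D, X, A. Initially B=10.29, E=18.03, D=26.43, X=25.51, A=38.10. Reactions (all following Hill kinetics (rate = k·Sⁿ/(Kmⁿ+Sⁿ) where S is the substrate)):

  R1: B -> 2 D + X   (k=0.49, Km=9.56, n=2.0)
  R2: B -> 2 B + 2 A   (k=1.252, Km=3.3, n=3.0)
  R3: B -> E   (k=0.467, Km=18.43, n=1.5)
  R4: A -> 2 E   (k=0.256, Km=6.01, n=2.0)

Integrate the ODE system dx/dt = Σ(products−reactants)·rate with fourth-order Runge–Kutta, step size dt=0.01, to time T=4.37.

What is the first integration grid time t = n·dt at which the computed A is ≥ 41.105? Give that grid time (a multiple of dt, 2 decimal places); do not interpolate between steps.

Threshold first reached at t = 1.38

RK4 with dt=0.01: 437 steps to T=4.37. Trajectory (selected grid times):
t=0.00: B=10.29 E=18.03 D=26.43 X=25.51 A=38.10
t=0.49: B=10.69 E=18.34 D=26.69 X=25.64 A=39.17
t=0.97: B=11.07 E=18.65 D=26.96 X=25.77 A=40.22
t=1.37: B=11.38 E=18.91 D=27.18 X=25.89 A=41.09
t=1.38: B=11.39 E=18.92 D=27.19 X=25.89 A=41.12
t=1.46: B=11.45 E=18.97 D=27.24 X=25.91 A=41.29
t=1.94: B=11.82 E=19.29 D=27.52 X=26.05 A=42.35
t=2.43: B=12.20 E=19.61 D=27.81 X=26.20 A=43.42
t=2.91: B=12.56 E=19.93 D=28.11 X=26.35 A=44.48
t=3.40: B=12.93 E=20.26 D=28.41 X=26.50 A=45.57
t=3.88: B=13.28 E=20.59 D=28.72 X=26.66 A=46.63
t=4.37: B=13.64 E=20.93 D=29.04 X=26.81 A=47.71
A(1.37)=41.093 < 41.105 but A(1.38)=41.115 ≥ 41.105, so the first grid time is t=1.38.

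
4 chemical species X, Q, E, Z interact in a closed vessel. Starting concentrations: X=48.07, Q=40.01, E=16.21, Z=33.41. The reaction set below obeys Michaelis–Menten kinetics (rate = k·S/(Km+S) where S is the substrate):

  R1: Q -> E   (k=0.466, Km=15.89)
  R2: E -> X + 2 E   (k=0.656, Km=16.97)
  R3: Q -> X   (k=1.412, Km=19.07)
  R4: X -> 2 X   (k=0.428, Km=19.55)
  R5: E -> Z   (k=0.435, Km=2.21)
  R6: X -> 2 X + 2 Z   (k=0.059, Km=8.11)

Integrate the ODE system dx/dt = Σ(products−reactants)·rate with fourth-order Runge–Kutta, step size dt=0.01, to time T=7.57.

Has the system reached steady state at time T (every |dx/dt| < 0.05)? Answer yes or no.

Steady state at T: no

RK4 with dt=0.01: 757 steps to T=7.57. Trajectory (selected grid times):
t=0.00: X=48.07 Q=40.01 E=16.21 Z=33.41
t=0.84: X=49.44 Q=38.93 E=16.44 Z=33.82
t=1.68: X=50.80 Q=37.86 E=16.66 Z=34.22
t=2.52: X=52.17 Q=36.80 E=16.89 Z=34.63
t=3.36: X=53.53 Q=35.75 E=17.11 Z=35.04
t=4.21: X=54.90 Q=34.70 E=17.34 Z=35.46
t=5.05: X=56.25 Q=33.67 E=17.56 Z=35.87
t=5.89: X=57.59 Q=32.65 E=17.78 Z=36.28
t=6.73: X=58.93 Q=31.65 E=18.00 Z=36.69
t=7.57: X=60.27 Q=30.65 E=18.22 Z=37.10
Rates at T: R1=0.3069, R2=0.3397, R3=0.8705, R4=0.3232, R5=0.3879, R6=0.0520
dx/dt at T (Σ net stoichiometry × rate): X=+1.5853, Q=-1.1774, E=+0.2586, Z=+0.4920
Largest |dx/dt| is |+1.5853| (X) ≥ 0.05 → not steady.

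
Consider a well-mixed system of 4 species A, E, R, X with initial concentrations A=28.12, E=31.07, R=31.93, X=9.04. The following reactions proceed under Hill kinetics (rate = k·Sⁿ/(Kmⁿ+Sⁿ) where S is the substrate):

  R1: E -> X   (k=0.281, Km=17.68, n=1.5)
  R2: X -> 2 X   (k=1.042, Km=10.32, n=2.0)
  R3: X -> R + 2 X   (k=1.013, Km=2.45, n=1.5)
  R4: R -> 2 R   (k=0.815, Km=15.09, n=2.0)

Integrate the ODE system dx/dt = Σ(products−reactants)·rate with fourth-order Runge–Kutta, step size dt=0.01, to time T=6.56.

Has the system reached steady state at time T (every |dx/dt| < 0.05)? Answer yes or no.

Steady state at T: no

RK4 with dt=0.01: 656 steps to T=6.56. Trajectory (selected grid times):
t=0.00: A=28.12 E=31.07 R=31.93 X=9.04
t=0.73: A=28.12 E=30.93 R=33.07 X=10.19
t=1.46: A=28.12 E=30.78 R=34.24 X=11.40
t=2.19: A=28.12 E=30.64 R=35.41 X=12.66
t=2.92: A=28.12 E=30.50 R=36.61 X=13.96
t=3.64: A=28.12 E=30.36 R=37.79 X=15.28
t=4.37: A=28.12 E=30.22 R=39.01 X=16.66
t=5.10: A=28.12 E=30.07 R=40.23 X=18.06
t=5.83: A=28.12 E=29.93 R=41.46 X=19.49
t=6.56: A=28.12 E=29.79 R=42.69 X=20.95
Rates at T: R1=0.1928, R2=0.8385, R3=0.9740, R4=0.7245
dx/dt at T (Σ net stoichiometry × rate): A=+0.0000, E=-0.1928, R=+1.6985, X=+2.0054
Largest |dx/dt| is |+2.0054| (X) ≥ 0.05 → not steady.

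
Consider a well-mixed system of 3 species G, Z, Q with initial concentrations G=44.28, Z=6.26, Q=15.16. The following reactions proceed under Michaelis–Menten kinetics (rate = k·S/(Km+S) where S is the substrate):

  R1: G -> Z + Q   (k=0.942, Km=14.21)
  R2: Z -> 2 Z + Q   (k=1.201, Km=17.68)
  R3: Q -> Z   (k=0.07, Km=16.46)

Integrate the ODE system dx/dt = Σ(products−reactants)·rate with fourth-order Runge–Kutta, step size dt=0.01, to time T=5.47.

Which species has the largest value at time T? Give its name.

Dominant species at T: G

RK4 with dt=0.01: 547 steps to T=5.47. Trajectory (selected grid times):
t=0.00: G=44.28 Z=6.26 Q=15.16
t=0.61: G=43.85 Z=6.91 Q=15.77
t=1.22: G=43.41 Z=7.58 Q=16.40
t=1.82: G=42.99 Z=8.25 Q=17.02
t=2.43: G=42.56 Z=8.94 Q=17.67
t=3.04: G=42.13 Z=9.65 Q=18.33
t=3.65: G=41.70 Z=10.37 Q=19.01
t=4.25: G=41.28 Z=11.08 Q=19.68
t=4.86: G=40.85 Z=11.82 Q=20.37
t=5.47: G=40.42 Z=12.57 Q=21.07
At T=5.47: G=40.42 Z=12.57 Q=21.07; the largest is G.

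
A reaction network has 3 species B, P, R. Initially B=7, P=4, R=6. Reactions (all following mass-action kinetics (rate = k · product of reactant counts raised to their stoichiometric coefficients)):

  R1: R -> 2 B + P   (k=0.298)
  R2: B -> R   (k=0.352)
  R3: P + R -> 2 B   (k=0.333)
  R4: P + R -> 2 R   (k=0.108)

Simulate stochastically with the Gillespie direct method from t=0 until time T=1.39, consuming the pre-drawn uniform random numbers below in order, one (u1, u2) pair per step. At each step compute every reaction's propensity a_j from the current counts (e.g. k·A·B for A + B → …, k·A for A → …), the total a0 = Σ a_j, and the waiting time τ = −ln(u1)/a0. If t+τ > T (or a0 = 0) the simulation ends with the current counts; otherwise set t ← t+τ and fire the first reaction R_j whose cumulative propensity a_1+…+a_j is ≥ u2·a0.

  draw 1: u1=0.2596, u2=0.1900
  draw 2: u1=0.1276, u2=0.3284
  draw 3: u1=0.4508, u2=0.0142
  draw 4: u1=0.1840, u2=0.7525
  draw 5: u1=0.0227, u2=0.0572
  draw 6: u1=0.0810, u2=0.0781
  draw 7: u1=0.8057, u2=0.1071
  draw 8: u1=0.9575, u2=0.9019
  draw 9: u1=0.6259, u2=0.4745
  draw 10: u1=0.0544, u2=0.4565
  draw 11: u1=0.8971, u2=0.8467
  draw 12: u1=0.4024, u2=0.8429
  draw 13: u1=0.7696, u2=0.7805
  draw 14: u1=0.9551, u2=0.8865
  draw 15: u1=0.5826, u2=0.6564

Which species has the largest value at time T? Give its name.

t=0.000: B=7 P=4 R=6
Draw 1: a1=1.788, a2=2.464, a3=7.992, a4=2.592, a0=14.836; τ=−ln(0.2596)/14.836=0.091 → t=0.091; u2·a0=0.1900·14.836=2.819; a1=1.788 < 2.819 ≤ a1+a2=4.252 → R2 fires; B=6 P=4 R=7
Draw 2: a1=2.086, a2=2.112, a3=9.324, a4=3.024, a0=16.546; τ=−ln(0.1276)/16.546=0.124 → t=0.215; u2·a0=0.3284·16.546=5.434; a1+a2=4.198 < 5.434 ≤ a1+…+a3=13.522 → R3 fires; B=8 P=3 R=6
Draw 3: a1=1.788, a2=2.816, a3=5.994, a4=1.944, a0=12.542; τ=−ln(0.4508)/12.542=0.064 → t=0.279; u2·a0=0.0142·12.542=0.178 ≤ a1=1.788 → R1 fires; B=10 P=4 R=5
Draw 4: a1=1.490, a2=3.520, a3=6.660, a4=2.160, a0=13.830; τ=−ln(0.1840)/13.830=0.122 → t=0.401; u2·a0=0.7525·13.830=10.407; a1+a2=5.010 < 10.407 ≤ a1+…+a3=11.670 → R3 fires; B=12 P=3 R=4
Draw 5: a1=1.192, a2=4.224, a3=3.996, a4=1.296, a0=10.708; τ=−ln(0.0227)/10.708=0.354 → t=0.755; u2·a0=0.0572·10.708=0.612 ≤ a1=1.192 → R1 fires; B=14 P=4 R=3
Draw 6: a1=0.894, a2=4.928, a3=3.996, a4=1.296, a0=11.114; τ=−ln(0.0810)/11.114=0.226 → t=0.981; u2·a0=0.0781·11.114=0.868 ≤ a1=0.894 → R1 fires; B=16 P=5 R=2
Draw 7: a1=0.596, a2=5.632, a3=3.330, a4=1.080, a0=10.638; τ=−ln(0.8057)/10.638=0.020 → t=1.001; u2·a0=0.1071·10.638=1.139; a1=0.596 < 1.139 ≤ a1+a2=6.228 → R2 fires; B=15 P=5 R=3
Draw 8: a1=0.894, a2=5.280, a3=4.995, a4=1.620, a0=12.789; τ=−ln(0.9575)/12.789=0.003 → t=1.005; u2·a0=0.9019·12.789=11.534; a1+…+a3=11.169 < 11.534 ≤ a1+…+a4=12.789 → R4 fires; B=15 P=4 R=4
Draw 9: a1=1.192, a2=5.280, a3=5.328, a4=1.728, a0=13.528; τ=−ln(0.6259)/13.528=0.035 → t=1.039; u2·a0=0.4745·13.528=6.419; a1=1.192 < 6.419 ≤ a1+a2=6.472 → R2 fires; B=14 P=4 R=5
Draw 10: a1=1.490, a2=4.928, a3=6.660, a4=2.160, a0=15.238; τ=−ln(0.0544)/15.238=0.191 → t=1.230; u2·a0=0.4565·15.238=6.956; a1+a2=6.418 < 6.956 ≤ a1+…+a3=13.078 → R3 fires; B=16 P=3 R=4
Draw 11: a1=1.192, a2=5.632, a3=3.996, a4=1.296, a0=12.116; τ=−ln(0.8971)/12.116=0.009 → t=1.239; u2·a0=0.8467·12.116=10.259; a1+a2=6.824 < 10.259 ≤ a1+…+a3=10.820 → R3 fires; B=18 P=2 R=3
Draw 12: a1=0.894, a2=6.336, a3=1.998, a4=0.648, a0=9.876; τ=−ln(0.4024)/9.876=0.092 → t=1.331; u2·a0=0.8429·9.876=8.324; a1+a2=7.230 < 8.324 ≤ a1+…+a3=9.228 → R3 fires; B=20 P=1 R=2
Draw 13: a1=0.596, a2=7.040, a3=0.666, a4=0.216, a0=8.518; τ=−ln(0.7696)/8.518=0.031 → t=1.362; u2·a0=0.7805·8.518=6.648; a1=0.596 < 6.648 ≤ a1+a2=7.636 → R2 fires; B=19 P=1 R=3
Draw 14: a1=0.894, a2=6.688, a3=0.999, a4=0.324, a0=8.905; τ=−ln(0.9551)/8.905=0.005 → t=1.367; u2·a0=0.8865·8.905=7.894; a1+a2=7.582 < 7.894 ≤ a1+…+a3=8.581 → R3 fires; B=21 P=0 R=2
Draw 15: a1=0.596, a2=7.392, a3=0.000, a4=0.000, a0=7.988; τ=−ln(0.5826)/7.988=0.068 → t=1.435 > T=1.39: stop.
At T=1.39: B=21 P=0 R=2; the largest is B.

Dominant species at T: B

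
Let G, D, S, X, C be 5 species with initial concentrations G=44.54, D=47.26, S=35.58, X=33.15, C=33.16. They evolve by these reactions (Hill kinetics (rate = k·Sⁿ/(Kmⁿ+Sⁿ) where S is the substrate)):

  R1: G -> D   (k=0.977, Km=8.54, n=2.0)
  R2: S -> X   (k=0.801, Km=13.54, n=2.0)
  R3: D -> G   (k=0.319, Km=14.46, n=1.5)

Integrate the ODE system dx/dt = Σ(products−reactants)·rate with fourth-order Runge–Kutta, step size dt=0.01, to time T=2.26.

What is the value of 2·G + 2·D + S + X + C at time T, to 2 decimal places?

Value at T = 285.49

Check how each reaction changes W = 2·G + 2·D + S + X + C (weight of products minus weight of reactants):
R1: G -> D: (2·1) − (2·1) = 2 − 2 = 0
R2: S -> X: (1·1) − (1·1) = 1 − 1 = 0
R3: D -> G: (2·1) − (2·1) = 2 − 2 = 0
Every reaction leaves W unchanged, so W is conserved and no simulation is needed: W(T) = W(0) = 2·44.54 + 2·47.26 + 35.58 + 33.15 + 33.16 = 285.49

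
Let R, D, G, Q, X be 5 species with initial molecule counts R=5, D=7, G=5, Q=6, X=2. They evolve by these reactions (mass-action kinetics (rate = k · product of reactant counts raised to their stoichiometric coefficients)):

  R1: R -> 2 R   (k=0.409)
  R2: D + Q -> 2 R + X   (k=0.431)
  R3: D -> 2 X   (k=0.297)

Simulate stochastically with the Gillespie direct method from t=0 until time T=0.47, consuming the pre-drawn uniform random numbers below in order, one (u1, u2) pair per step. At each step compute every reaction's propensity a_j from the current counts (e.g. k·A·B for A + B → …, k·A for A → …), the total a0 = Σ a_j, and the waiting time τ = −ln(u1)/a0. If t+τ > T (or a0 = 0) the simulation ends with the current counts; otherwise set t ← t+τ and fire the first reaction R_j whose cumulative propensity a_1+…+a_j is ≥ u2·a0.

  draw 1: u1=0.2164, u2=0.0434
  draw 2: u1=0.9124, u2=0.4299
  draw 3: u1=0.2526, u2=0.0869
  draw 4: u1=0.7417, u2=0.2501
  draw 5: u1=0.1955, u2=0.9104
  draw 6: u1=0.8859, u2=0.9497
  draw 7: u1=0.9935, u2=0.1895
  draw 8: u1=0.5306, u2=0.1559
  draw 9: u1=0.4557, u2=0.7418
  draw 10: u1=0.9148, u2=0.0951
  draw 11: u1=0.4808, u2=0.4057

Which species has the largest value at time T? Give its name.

t=0.000: R=5 D=7 G=5 Q=6 X=2
Draw 1: a1=2.045, a2=18.102, a3=2.079, a0=22.226; τ=−ln(0.2164)/22.226=0.069 → t=0.069; u2·a0=0.0434·22.226=0.965 ≤ a1=2.045 → R1 fires; R=6 D=7 G=5 Q=6 X=2
Draw 2: a1=2.454, a2=18.102, a3=2.079, a0=22.635; τ=−ln(0.9124)/22.635=0.004 → t=0.073; u2·a0=0.4299·22.635=9.731; a1=2.454 < 9.731 ≤ a1+a2=20.556 → R2 fires; R=8 D=6 G=5 Q=5 X=3
Draw 3: a1=3.272, a2=12.930, a3=1.782, a0=17.984; τ=−ln(0.2526)/17.984=0.077 → t=0.149; u2·a0=0.0869·17.984=1.563 ≤ a1=3.272 → R1 fires; R=9 D=6 G=5 Q=5 X=3
Draw 4: a1=3.681, a2=12.930, a3=1.782, a0=18.393; τ=−ln(0.7417)/18.393=0.016 → t=0.166; u2·a0=0.2501·18.393=4.600; a1=3.681 < 4.600 ≤ a1+a2=16.611 → R2 fires; R=11 D=5 G=5 Q=4 X=4
Draw 5: a1=4.499, a2=8.620, a3=1.485, a0=14.604; τ=−ln(0.1955)/14.604=0.112 → t=0.277; u2·a0=0.9104·14.604=13.295; a1+a2=13.119 < 13.295 ≤ a1+…+a3=14.604 → R3 fires; R=11 D=4 G=5 Q=4 X=6
Draw 6: a1=4.499, a2=6.896, a3=1.188, a0=12.583; τ=−ln(0.8859)/12.583=0.010 → t=0.287; u2·a0=0.9497·12.583=11.950; a1+a2=11.395 < 11.950 ≤ a1+…+a3=12.583 → R3 fires; R=11 D=3 G=5 Q=4 X=8
Draw 7: a1=4.499, a2=5.172, a3=0.891, a0=10.562; τ=−ln(0.9935)/10.562=0.001 → t=0.288; u2·a0=0.1895·10.562=2.001 ≤ a1=4.499 → R1 fires; R=12 D=3 G=5 Q=4 X=8
Draw 8: a1=4.908, a2=5.172, a3=0.891, a0=10.971; τ=−ln(0.5306)/10.971=0.058 → t=0.345; u2·a0=0.1559·10.971=1.710 ≤ a1=4.908 → R1 fires; R=13 D=3 G=5 Q=4 X=8
Draw 9: a1=5.317, a2=5.172, a3=0.891, a0=11.380; τ=−ln(0.4557)/11.380=0.069 → t=0.415; u2·a0=0.7418·11.380=8.442; a1=5.317 < 8.442 ≤ a1+a2=10.489 → R2 fires; R=15 D=2 G=5 Q=3 X=9
Draw 10: a1=6.135, a2=2.586, a3=0.594, a0=9.315; τ=−ln(0.9148)/9.315=0.010 → t=0.424; u2·a0=0.0951·9.315=0.886 ≤ a1=6.135 → R1 fires; R=16 D=2 G=5 Q=3 X=9
Draw 11: a1=6.544, a2=2.586, a3=0.594, a0=9.724; τ=−ln(0.4808)/9.724=0.075 → t=0.499 > T=0.47: stop.
At T=0.47: R=16 D=2 G=5 Q=3 X=9; the largest is R.

Dominant species at T: R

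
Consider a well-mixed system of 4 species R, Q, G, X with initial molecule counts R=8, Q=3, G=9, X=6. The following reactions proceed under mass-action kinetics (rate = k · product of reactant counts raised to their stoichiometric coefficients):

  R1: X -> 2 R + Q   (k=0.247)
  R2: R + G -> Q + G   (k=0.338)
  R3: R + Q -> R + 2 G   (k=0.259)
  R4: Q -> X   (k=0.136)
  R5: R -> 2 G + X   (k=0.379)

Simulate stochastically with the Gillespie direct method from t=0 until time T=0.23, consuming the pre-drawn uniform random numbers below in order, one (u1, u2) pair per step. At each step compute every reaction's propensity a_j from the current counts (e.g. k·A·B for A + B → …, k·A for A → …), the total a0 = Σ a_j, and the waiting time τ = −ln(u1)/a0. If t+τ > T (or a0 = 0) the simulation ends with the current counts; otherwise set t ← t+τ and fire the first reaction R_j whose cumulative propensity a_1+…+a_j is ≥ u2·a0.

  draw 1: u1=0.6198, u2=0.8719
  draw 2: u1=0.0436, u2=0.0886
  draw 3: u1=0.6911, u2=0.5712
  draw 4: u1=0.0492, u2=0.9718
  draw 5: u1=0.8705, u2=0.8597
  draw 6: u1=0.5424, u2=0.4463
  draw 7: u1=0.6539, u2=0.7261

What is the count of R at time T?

t=0.000: R=8 Q=3 G=9 X=6
Draw 1: a1=1.482, a2=24.336, a3=6.216, a4=0.408, a5=3.032, a0=35.474; τ=−ln(0.6198)/35.474=0.013 → t=0.013; u2·a0=0.8719·35.474=30.930; a1+a2=25.818 < 30.930 ≤ a1+…+a3=32.034 → R3 fires; R=8 Q=2 G=11 X=6
Draw 2: a1=1.482, a2=29.744, a3=4.144, a4=0.272, a5=3.032, a0=38.674; τ=−ln(0.0436)/38.674=0.081 → t=0.094; u2·a0=0.0886·38.674=3.427; a1=1.482 < 3.427 ≤ a1+a2=31.226 → R2 fires; R=7 Q=3 G=11 X=6
Draw 3: a1=1.482, a2=26.026, a3=5.439, a4=0.408, a5=2.653, a0=36.008; τ=−ln(0.6911)/36.008=0.010 → t=0.105; u2·a0=0.5712·36.008=20.568; a1=1.482 < 20.568 ≤ a1+a2=27.508 → R2 fires; R=6 Q=4 G=11 X=6
Draw 4: a1=1.482, a2=22.308, a3=6.216, a4=0.544, a5=2.274, a0=32.824; τ=−ln(0.0492)/32.824=0.092 → t=0.197; u2·a0=0.9718·32.824=31.898; a1+…+a4=30.550 < 31.898 ≤ a1+…+a5=32.824 → R5 fires; R=5 Q=4 G=13 X=7
Draw 5: a1=1.729, a2=21.970, a3=5.180, a4=0.544, a5=1.895, a0=31.318; τ=−ln(0.8705)/31.318=0.004 → t=0.201; u2·a0=0.8597·31.318=26.924; a1+a2=23.699 < 26.924 ≤ a1+…+a3=28.879 → R3 fires; R=5 Q=3 G=15 X=7
Draw 6: a1=1.729, a2=25.350, a3=3.885, a4=0.408, a5=1.895, a0=33.267; τ=−ln(0.5424)/33.267=0.018 → t=0.219; u2·a0=0.4463·33.267=14.847; a1=1.729 < 14.847 ≤ a1+a2=27.079 → R2 fires; R=4 Q=4 G=15 X=7
Draw 7: a1=1.729, a2=20.280, a3=4.144, a4=0.544, a5=1.516, a0=28.213; τ=−ln(0.6539)/28.213=0.015 → t=0.234 > T=0.23: stop.
Read off R at T=0.23: 4

R at T = 4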